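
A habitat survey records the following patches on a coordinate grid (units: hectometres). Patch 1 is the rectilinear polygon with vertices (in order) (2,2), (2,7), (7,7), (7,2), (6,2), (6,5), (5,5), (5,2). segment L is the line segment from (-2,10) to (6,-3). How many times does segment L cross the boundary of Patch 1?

2

The segment meets the boundary at (2.923,2), (2,3.5).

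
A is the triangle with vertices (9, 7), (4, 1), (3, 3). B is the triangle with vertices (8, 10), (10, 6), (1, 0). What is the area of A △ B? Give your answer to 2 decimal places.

18.27

|A| = 8, |B| = 24, |A∩B| = 6.8646.
|A △ B| = |A| + |B| − 2·|A∩B| = 8 + 24 − 13.7292 = 18.27.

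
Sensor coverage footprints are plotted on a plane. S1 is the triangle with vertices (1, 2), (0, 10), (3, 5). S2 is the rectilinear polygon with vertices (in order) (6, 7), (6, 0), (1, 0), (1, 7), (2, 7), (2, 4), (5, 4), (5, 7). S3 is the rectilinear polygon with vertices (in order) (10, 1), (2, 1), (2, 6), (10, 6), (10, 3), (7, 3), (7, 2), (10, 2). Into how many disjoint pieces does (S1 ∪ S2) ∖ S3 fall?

2

(S1 ∪ S2) ∖ S3 splits into 2 disjoint pieces (area 14.8333, area 1).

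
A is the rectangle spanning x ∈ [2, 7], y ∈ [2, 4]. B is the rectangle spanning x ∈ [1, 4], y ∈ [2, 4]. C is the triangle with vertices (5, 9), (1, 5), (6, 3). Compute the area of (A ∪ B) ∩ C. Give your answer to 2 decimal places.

The region (A ∪ B) ∩ C is the polygon with vertices (4,4), (5.833,4), (6,3), (3.5,4).
By the shoelace formula its area is 1.17.

1.17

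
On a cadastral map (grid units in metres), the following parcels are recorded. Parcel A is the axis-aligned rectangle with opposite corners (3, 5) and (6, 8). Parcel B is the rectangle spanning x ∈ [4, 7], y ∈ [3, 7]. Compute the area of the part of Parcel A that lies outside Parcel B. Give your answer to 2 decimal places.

5.00

|Parcel A∩Parcel B|: x∈[4,6], y∈[5,7] → 2·2 = 4.
|Parcel A| = 9.
|Parcel A ∖ Parcel B| = |Parcel A| − |Parcel A∩Parcel B| = 9 − 4 = 5.00.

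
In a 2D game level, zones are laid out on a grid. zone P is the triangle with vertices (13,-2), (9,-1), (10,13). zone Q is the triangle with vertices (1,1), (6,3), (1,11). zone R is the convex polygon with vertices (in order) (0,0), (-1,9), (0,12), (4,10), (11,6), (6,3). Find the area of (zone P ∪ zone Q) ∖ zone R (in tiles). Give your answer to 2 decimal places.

|zone P ∪ zone Q| = 53.5.
|(zone P ∪ zone Q) ∩ zone R| = 26.3229.
|(zone P ∪ zone Q) ∖ zone R| = 53.5 − 26.3229 = 27.18.

27.18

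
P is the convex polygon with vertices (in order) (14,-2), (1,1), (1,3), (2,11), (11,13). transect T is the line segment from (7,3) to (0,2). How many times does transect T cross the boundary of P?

1

The segment meets the boundary at (1,2.143).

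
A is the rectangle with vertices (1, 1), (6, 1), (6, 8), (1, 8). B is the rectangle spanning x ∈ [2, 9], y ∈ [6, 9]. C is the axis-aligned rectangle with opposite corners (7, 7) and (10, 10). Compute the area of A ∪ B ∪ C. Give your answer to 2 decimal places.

53.00

By inclusion–exclusion:
Individual areas: |A| = 35, |B| = 21, |C| = 9.
|A∩B|: x∈[2,6], y∈[6,8] → 4·2 = 8.
|A∩C| = 0 (no overlap).
|B∩C|: x∈[7,9], y∈[7,9] → 2·2 = 4.
|A∩B∩C| = 0.
|A ∪ B ∪ C| = 65 − 12 + 0 = 53.00.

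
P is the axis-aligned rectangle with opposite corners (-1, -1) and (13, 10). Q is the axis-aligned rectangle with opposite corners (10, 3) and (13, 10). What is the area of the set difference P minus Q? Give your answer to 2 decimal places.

|P∩Q|: x∈[10,13], y∈[3,10] → 3·7 = 21.
|P| = 154.
|P ∖ Q| = |P| − |P∩Q| = 154 − 21 = 133.00.

133.00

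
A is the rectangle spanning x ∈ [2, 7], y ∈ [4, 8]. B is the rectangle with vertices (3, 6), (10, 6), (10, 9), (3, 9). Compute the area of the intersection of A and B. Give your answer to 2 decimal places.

|A∩B|: x∈[3,7], y∈[6,8] → 4·2 = 8.

8.00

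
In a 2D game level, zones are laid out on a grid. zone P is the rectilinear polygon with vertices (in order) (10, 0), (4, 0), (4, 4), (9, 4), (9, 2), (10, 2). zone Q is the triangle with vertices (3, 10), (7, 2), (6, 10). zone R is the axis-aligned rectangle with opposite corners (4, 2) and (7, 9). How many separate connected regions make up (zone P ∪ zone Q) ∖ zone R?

2

(zone P ∪ zone Q) ∖ zone R splits into 2 disjoint pieces (area 16, area 3.0625).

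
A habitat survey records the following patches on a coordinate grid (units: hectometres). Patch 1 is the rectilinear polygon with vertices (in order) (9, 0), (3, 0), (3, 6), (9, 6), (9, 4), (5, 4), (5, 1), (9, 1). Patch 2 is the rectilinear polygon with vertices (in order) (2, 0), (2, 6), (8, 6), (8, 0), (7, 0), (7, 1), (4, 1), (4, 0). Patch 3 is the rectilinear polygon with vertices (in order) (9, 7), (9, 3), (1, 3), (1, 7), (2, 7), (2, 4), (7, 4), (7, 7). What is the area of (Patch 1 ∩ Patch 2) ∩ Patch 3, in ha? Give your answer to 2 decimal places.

4.00

|Patch 1 ∩ Patch 2| = 18.
|(Patch 1 ∩ Patch 2) ∩ Patch 3| = 4.00.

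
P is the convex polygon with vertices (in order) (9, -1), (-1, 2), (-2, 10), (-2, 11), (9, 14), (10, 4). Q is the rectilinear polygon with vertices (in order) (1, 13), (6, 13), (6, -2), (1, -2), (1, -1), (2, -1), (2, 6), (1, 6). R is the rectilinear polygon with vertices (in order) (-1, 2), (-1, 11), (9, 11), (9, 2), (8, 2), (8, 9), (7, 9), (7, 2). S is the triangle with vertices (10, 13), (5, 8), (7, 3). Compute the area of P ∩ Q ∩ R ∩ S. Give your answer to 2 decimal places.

1.75

The intersection is the polygon with vertices (6,5.5), (5,8), (6,9).
By the shoelace formula its area is 1.75.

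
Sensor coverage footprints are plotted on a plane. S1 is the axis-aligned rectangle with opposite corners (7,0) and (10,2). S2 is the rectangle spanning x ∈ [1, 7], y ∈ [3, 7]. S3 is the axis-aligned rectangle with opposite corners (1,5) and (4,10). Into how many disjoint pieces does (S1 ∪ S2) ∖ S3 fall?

(S1 ∪ S2) ∖ S3 splits into 2 disjoint pieces (area 6, area 18).

2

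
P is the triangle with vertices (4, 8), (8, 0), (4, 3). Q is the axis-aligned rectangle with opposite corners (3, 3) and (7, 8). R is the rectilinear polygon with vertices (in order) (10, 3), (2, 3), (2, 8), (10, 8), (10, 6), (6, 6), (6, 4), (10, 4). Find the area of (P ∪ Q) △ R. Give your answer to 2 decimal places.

19.75

|P ∪ Q| = 23.75.
|(P ∪ Q) ∩ R| = 18.
|(P ∪ Q) △ R| = 23.75 + 32 − 36 = 19.75.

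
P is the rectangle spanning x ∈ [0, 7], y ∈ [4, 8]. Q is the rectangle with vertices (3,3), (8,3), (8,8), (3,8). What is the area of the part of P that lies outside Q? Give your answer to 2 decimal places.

|P∩Q|: x∈[3,7], y∈[4,8] → 4·4 = 16.
|P| = 28.
|P ∖ Q| = |P| − |P∩Q| = 28 − 16 = 12.00.

12.00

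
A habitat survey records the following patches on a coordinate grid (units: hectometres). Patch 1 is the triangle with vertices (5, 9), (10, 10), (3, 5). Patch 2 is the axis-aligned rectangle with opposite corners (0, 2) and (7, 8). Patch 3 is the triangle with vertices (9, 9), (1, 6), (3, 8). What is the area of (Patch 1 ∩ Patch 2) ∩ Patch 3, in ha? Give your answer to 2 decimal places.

0.78

The region (Patch 1 ∩ Patch 2) ∩ Patch 3 is the polygon with vertices (4.5,8), (6.333,8), (4.077,7.154).
By the shoelace formula its area is 0.78.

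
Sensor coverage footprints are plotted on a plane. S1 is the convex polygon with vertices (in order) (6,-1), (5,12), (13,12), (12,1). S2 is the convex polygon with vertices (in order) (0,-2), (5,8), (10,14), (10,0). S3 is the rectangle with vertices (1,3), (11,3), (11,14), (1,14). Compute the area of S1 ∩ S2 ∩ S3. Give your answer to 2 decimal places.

The intersection is the polygon with vertices (8.333,12), (10,12), (10,3), (5.692,3), (5.282,8.338).
By the shoelace formula its area is 35.78.

35.78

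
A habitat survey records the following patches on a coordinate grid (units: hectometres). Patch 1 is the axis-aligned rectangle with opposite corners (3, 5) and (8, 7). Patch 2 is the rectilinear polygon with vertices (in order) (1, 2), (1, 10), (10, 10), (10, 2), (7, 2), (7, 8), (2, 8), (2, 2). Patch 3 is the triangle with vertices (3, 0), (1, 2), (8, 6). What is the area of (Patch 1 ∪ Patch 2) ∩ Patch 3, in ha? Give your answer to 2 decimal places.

|Patch 1 ∪ Patch 2| = 50.
|(Patch 1 ∪ Patch 2) ∩ Patch 3| = 0.76.

0.76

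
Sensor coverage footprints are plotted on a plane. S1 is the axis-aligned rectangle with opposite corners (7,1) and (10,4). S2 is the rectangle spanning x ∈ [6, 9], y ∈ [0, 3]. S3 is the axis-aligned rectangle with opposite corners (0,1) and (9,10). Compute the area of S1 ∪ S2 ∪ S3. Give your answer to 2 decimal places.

By inclusion–exclusion:
Individual areas: |S1| = 9, |S2| = 9, |S3| = 81.
|S1∩S2|: x∈[7,9], y∈[1,3] → 2·2 = 4.
|S1∩S3|: x∈[7,9], y∈[1,4] → 2·3 = 6.
|S2∩S3|: x∈[6,9], y∈[1,3] → 3·2 = 6.
|S1∩S2∩S3| = 4.
|S1 ∪ S2 ∪ S3| = 99 − 16 + 4 = 87.00.

87.00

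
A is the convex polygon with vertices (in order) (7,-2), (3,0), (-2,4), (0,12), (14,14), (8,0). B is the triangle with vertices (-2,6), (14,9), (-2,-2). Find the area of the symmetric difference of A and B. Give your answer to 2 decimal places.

|A| = 151, |B| = 64, |A∩B| = 49.6049.
|A △ B| = |A| + |B| − 2·|A∩B| = 151 + 64 − 99.2098 = 115.79.

115.79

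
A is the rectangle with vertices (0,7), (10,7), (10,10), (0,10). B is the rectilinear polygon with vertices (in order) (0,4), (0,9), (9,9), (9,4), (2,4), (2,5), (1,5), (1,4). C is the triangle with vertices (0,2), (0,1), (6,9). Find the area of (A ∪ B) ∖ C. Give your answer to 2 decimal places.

|A ∪ B| = 56.
|(A ∪ B) ∩ C| = 1.2917.
|(A ∪ B) ∖ C| = 56 − 1.2917 = 54.71.

54.71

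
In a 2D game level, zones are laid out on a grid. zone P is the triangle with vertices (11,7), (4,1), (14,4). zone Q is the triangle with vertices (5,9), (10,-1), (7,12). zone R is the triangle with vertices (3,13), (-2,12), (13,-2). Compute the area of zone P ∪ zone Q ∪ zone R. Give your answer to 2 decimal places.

68.00

By inclusion–exclusion:
Individual areas: |zone P| = 19.5, |zone Q| = 17.5, |zone R| = 42.5.
|zone P∩zone Q| = 2.4329.
|zone P∩zone R| = 3.5601.
|zone Q∩zone R| = 7.8793.
|zone P∩zone Q∩zone R| = 2.3698.
|zone P ∪ zone Q ∪ zone R| = 79.5 − 13.8723 + 2.3698 = 68.00.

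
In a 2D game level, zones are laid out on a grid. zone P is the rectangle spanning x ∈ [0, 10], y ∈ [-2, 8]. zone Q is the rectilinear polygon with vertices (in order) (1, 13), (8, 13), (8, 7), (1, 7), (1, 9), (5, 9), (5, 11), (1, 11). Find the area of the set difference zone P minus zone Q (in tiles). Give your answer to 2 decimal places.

|zone P| = 100, |zone P∩zone Q| = 7.
|zone P ∖ zone Q| = |zone P| − |zone P∩zone Q| = 100 − 7 = 93.00.

93.00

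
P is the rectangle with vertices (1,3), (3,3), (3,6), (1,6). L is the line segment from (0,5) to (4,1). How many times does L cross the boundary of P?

The segment meets the boundary at (2,3), (1,4).

2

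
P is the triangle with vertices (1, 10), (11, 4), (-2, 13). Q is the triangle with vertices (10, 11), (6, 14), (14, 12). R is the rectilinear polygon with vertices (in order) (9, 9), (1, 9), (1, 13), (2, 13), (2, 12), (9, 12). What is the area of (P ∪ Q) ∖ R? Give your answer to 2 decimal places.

|P ∪ Q| = 14.
|(P ∪ Q) ∩ R| = 1.8793.
|(P ∪ Q) ∖ R| = 14 − 1.8793 = 12.12.

12.12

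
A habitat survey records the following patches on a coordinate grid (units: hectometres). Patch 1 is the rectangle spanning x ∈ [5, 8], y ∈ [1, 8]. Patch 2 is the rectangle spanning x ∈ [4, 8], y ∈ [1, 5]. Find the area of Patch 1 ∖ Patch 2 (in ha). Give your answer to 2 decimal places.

|Patch 1∩Patch 2|: x∈[5,8], y∈[1,5] → 3·4 = 12.
|Patch 1| = 21.
|Patch 1 ∖ Patch 2| = |Patch 1| − |Patch 1∩Patch 2| = 21 − 12 = 9.00.

9.00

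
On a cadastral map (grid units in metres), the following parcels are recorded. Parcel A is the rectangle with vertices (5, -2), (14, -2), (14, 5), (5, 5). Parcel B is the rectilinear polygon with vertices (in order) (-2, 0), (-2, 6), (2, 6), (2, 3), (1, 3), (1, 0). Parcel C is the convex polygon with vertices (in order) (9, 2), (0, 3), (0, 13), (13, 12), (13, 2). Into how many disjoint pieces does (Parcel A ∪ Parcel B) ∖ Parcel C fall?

2

(Parcel A ∪ Parcel B) ∖ Parcel C splits into 2 disjoint pieces (area 39.8889, area 14.9444).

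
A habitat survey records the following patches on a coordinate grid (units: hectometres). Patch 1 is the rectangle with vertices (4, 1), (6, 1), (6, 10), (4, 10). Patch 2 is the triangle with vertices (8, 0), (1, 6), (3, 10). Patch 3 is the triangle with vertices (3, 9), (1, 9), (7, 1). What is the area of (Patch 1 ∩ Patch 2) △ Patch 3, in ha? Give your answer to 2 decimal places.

|Patch 1 ∩ Patch 2| = 6.8571.
|(Patch 1 ∩ Patch 2) ∩ Patch 3| = 2.6667.
|(Patch 1 ∩ Patch 2) △ Patch 3| = 6.8571 + 8 − 5.3333 = 9.52.

9.52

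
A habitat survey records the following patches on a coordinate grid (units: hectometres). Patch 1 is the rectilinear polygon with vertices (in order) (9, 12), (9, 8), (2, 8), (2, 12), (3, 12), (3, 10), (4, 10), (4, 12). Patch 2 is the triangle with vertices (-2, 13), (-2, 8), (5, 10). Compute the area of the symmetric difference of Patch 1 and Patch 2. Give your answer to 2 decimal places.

38.36

|Patch 1| = 26, |Patch 2| = 17.5, |Patch 1∩Patch 2| = 2.5714.
|Patch 1 △ Patch 2| = |Patch 1| + |Patch 2| − 2·|Patch 1∩Patch 2| = 26 + 17.5 − 5.1429 = 38.36.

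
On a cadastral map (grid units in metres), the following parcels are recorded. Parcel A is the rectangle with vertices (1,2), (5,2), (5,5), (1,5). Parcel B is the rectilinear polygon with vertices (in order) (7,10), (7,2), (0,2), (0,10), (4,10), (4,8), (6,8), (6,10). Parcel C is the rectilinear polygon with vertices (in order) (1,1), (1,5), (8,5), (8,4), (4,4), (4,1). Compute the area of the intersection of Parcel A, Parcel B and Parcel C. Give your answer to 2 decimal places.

10.00

The intersection is the polygon with vertices (5,5), (5,4), (4,4), (4,2), (1,2), (1,5).
By the shoelace formula its area is 10.00.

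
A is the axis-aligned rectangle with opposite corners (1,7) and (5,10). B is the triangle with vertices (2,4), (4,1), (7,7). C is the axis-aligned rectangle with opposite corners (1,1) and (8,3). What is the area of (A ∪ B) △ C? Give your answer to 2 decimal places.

31.83

|A ∪ B| = 22.5.
|(A ∪ B) ∩ C| = 2.3333.
|(A ∪ B) △ C| = 22.5 + 14 − 4.6667 = 31.83.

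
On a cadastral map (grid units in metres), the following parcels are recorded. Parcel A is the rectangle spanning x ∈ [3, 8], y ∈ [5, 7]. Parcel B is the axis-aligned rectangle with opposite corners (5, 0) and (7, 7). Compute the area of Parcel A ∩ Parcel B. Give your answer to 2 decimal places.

|Parcel A∩Parcel B|: x∈[5,7], y∈[5,7] → 2·2 = 4.

4.00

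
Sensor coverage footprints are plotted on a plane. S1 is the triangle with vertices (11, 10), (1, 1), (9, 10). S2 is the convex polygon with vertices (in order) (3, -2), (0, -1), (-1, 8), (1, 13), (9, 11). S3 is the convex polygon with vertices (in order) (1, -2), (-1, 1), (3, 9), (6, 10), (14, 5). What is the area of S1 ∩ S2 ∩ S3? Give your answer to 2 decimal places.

The intersection is the polygon with vertices (7.929,8.795), (7.97,8.769), (6.79,6.21), (1,1).
By the shoelace formula its area is 4.58.

4.58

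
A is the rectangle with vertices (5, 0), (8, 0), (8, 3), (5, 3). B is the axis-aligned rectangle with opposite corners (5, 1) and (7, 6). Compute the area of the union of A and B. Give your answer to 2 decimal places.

By inclusion–exclusion:
Individual areas: |A| = 9, |B| = 10.
|A∩B|: x∈[5,7], y∈[1,3] → 2·2 = 4.
|A ∪ B| = 19 − 4 = 15.00.

15.00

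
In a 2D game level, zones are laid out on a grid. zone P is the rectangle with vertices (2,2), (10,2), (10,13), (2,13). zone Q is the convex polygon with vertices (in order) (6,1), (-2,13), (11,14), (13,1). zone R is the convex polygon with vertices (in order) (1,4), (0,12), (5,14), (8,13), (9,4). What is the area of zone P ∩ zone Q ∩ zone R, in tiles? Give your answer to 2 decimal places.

The intersection is the polygon with vertices (8,13), (9,4), (4,4), (2,7), (2,12.8), (2.5,13).
By the shoelace formula its area is 55.45.

55.45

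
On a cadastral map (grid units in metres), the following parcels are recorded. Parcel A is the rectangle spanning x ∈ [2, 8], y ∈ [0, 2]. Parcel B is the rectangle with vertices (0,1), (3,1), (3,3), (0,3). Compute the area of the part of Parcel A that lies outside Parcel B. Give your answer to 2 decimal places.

|Parcel A∩Parcel B|: x∈[2,3], y∈[1,2] → 1·1 = 1.
|Parcel A| = 12.
|Parcel A ∖ Parcel B| = |Parcel A| − |Parcel A∩Parcel B| = 12 − 1 = 11.00.

11.00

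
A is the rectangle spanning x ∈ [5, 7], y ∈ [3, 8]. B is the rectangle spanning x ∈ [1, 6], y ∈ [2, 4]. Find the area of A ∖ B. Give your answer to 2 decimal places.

|A∩B|: x∈[5,6], y∈[3,4] → 1·1 = 1.
|A| = 10.
|A ∖ B| = |A| − |A∩B| = 10 − 1 = 9.00.

9.00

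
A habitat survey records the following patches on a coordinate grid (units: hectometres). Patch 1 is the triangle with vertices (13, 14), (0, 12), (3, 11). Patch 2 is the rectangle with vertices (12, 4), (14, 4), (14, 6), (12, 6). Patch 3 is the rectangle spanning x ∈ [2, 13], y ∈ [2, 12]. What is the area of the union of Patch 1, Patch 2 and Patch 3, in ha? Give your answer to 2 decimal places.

119.00

By inclusion–exclusion:
Individual areas: |Patch 1| = 9.5, |Patch 2| = 4, |Patch 3| = 110.
|Patch 1∩Patch 2| = 0.
|Patch 1∩Patch 3| = 2.5.
|Patch 2∩Patch 3|: x∈[12,13], y∈[4,6] → 1·2 = 2.
|Patch 1∩Patch 2∩Patch 3| = 0.
|Patch 1 ∪ Patch 2 ∪ Patch 3| = 123.5 − 4.5 + 0 = 119.00.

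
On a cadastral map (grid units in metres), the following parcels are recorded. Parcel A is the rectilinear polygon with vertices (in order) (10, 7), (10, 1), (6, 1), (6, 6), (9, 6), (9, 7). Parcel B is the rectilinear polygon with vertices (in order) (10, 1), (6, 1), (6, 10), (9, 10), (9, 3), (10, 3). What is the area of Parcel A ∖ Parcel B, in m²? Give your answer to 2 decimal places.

4.00

|Parcel A| = 21, |Parcel A∩Parcel B| = 17.
|Parcel A ∖ Parcel B| = |Parcel A| − |Parcel A∩Parcel B| = 21 − 17 = 4.00.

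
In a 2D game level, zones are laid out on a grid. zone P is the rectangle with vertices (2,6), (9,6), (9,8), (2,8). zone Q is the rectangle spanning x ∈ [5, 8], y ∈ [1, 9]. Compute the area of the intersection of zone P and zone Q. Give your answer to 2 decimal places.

|zone P∩zone Q|: x∈[5,8], y∈[6,8] → 3·2 = 6.

6.00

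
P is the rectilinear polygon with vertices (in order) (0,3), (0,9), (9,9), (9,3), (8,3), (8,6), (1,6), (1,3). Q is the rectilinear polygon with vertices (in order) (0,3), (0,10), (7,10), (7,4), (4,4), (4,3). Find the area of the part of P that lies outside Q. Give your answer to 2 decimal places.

9.00

|P| = 33, |P∩Q| = 24.
|P ∖ Q| = |P| − |P∩Q| = 33 − 24 = 9.00.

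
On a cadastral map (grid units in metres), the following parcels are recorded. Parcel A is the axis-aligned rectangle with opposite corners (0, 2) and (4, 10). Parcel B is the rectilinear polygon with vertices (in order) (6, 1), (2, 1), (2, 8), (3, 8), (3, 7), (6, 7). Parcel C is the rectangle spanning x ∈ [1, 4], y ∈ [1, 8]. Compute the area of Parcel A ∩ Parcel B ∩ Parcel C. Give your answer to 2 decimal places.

The intersection is the polygon with vertices (2,2), (2,8), (3,8), (3,7), (4,7), (4,2).
By the shoelace formula its area is 11.00.

11.00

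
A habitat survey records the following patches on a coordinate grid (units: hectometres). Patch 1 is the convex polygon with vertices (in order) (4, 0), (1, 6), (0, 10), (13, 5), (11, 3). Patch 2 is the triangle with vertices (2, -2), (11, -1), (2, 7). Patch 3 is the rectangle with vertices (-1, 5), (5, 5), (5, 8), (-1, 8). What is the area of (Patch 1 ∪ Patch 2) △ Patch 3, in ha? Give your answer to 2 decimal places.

77.43

|Patch 1 ∪ Patch 2| = 83.9277.
|(Patch 1 ∪ Patch 2) ∩ Patch 3| = 12.25.
|(Patch 1 ∪ Patch 2) △ Patch 3| = 83.9277 + 18 − 24.5 = 77.43.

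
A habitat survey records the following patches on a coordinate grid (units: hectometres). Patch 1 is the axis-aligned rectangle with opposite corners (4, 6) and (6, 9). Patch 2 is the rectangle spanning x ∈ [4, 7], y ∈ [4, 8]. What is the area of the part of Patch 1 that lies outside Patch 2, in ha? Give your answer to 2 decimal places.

|Patch 1∩Patch 2|: x∈[4,6], y∈[6,8] → 2·2 = 4.
|Patch 1| = 6.
|Patch 1 ∖ Patch 2| = |Patch 1| − |Patch 1∩Patch 2| = 6 − 4 = 2.00.

2.00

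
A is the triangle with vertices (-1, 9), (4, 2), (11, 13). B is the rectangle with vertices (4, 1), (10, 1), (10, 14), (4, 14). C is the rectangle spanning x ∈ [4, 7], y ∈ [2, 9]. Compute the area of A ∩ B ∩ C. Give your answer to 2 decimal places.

The intersection is the polygon with vertices (4,9), (7,9), (7,6.714), (4,2).
By the shoelace formula its area is 13.93.

13.93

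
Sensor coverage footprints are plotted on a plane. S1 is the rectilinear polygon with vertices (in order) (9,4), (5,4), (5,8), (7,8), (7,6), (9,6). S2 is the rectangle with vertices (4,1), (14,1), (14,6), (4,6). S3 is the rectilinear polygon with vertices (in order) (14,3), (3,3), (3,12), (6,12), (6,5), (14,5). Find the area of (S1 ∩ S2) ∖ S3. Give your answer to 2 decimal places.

|S1 ∩ S2| = 8.
|(S1 ∩ S2) ∩ S3| = 5.
|(S1 ∩ S2) ∖ S3| = 8 − 5 = 3.00.

3.00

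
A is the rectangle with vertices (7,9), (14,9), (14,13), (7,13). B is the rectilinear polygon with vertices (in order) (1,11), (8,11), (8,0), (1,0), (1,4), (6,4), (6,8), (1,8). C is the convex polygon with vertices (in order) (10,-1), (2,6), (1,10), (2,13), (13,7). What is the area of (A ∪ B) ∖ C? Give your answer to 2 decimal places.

|A ∪ B| = 83.
|(A ∪ B) ∩ C| = 33.369.
|(A ∪ B) ∖ C| = 83 − 33.369 = 49.63.

49.63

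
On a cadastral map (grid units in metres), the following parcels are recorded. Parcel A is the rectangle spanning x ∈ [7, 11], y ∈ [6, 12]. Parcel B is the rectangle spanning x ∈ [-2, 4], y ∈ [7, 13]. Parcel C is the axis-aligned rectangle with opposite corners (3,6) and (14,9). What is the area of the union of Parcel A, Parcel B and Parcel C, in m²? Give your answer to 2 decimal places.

By inclusion–exclusion:
Individual areas: |Parcel A| = 24, |Parcel B| = 36, |Parcel C| = 33.
|Parcel A∩Parcel B| = 0 (no overlap).
|Parcel A∩Parcel C|: x∈[7,11], y∈[6,9] → 4·3 = 12.
|Parcel B∩Parcel C|: x∈[3,4], y∈[7,9] → 1·2 = 2.
|Parcel A∩Parcel B∩Parcel C| = 0.
|Parcel A ∪ Parcel B ∪ Parcel C| = 93 − 14 + 0 = 79.00.

79.00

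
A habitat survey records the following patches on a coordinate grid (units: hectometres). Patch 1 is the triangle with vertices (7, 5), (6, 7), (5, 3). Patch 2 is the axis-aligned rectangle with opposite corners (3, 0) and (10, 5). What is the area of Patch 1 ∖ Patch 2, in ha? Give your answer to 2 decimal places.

|Patch 1| = 3, |Patch 1∩Patch 2| = 1.5.
|Patch 1 ∖ Patch 2| = |Patch 1| − |Patch 1∩Patch 2| = 3 − 1.5 = 1.50.

1.50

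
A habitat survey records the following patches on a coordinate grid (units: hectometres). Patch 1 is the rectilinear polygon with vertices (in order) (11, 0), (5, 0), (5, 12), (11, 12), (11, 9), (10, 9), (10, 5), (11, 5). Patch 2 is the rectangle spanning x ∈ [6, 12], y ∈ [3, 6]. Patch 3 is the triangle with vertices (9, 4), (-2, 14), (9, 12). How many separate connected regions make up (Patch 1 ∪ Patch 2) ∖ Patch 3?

(Patch 1 ∪ Patch 2) ∖ Patch 3 is a single connected region.

1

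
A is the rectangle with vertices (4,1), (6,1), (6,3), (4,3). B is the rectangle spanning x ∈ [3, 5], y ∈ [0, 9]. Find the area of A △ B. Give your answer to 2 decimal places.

18.00

|A∩B|: x∈[4,5], y∈[1,3] → 1·2 = 2.
|A △ B| = |A| + |B| − 2·|A∩B| = 4 + 18 − 4 = 18.00.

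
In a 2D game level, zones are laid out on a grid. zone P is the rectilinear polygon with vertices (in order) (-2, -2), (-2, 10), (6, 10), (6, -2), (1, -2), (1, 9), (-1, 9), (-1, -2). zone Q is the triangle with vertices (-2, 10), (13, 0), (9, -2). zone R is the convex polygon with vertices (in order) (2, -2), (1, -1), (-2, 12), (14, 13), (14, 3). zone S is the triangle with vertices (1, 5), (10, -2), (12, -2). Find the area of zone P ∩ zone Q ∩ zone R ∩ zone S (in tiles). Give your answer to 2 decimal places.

0.33

The intersection is the polygon with vertices (6,1.273), (4.8,2.582), (6,1.818).
By the shoelace formula its area is 0.33.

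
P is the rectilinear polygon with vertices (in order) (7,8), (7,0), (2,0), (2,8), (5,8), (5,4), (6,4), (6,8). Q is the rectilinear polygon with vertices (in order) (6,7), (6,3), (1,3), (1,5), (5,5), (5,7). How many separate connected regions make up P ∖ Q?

2

P ∖ Q splits into 2 disjoint pieces (area 20, area 9).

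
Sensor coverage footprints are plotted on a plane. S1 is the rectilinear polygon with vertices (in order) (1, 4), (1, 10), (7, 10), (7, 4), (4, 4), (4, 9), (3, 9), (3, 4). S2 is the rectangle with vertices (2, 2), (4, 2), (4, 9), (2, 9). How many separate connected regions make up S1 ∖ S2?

S1 ∖ S2 is a single connected region.

1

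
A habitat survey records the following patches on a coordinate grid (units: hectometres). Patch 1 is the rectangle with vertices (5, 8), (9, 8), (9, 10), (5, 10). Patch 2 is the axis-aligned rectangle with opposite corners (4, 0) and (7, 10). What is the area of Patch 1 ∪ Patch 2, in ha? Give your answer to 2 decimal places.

By inclusion–exclusion:
Individual areas: |Patch 1| = 8, |Patch 2| = 30.
|Patch 1∩Patch 2|: x∈[5,7], y∈[8,10] → 2·2 = 4.
|Patch 1 ∪ Patch 2| = 38 − 4 = 34.00.

34.00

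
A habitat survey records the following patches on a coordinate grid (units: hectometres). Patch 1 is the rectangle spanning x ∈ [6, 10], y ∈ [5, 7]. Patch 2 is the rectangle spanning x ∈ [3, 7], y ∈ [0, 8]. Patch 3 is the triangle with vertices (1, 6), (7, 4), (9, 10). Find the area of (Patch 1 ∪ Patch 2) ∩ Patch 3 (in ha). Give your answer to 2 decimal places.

|Patch 1 ∪ Patch 2| = 38.
|(Patch 1 ∪ Patch 2) ∩ Patch 3| = 13.67.

13.67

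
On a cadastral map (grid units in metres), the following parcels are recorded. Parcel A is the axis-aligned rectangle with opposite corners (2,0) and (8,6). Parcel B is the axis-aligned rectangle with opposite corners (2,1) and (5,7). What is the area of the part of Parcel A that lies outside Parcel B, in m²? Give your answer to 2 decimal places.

21.00

|Parcel A∩Parcel B|: x∈[2,5], y∈[1,6] → 3·5 = 15.
|Parcel A| = 36.
|Parcel A ∖ Parcel B| = |Parcel A| − |Parcel A∩Parcel B| = 36 − 15 = 21.00.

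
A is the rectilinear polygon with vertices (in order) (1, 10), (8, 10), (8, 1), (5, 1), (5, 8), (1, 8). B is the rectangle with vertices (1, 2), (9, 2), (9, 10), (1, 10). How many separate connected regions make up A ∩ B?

1

A ∩ B is a single connected region.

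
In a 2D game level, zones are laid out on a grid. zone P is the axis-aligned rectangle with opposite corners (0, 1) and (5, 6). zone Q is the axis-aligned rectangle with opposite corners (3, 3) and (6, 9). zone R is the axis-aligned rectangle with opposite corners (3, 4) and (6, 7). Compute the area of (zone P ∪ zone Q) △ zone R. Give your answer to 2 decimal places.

|zone P ∪ zone Q| = 37.
|(zone P ∪ zone Q) ∩ zone R| = 9.
|(zone P ∪ zone Q) △ zone R| = 37 + 9 − 18 = 28.00.

28.00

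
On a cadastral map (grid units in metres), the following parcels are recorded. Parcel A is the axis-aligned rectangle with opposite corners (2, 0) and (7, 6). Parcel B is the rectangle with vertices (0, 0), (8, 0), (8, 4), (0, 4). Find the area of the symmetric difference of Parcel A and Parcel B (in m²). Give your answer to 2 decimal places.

22.00

|Parcel A∩Parcel B|: x∈[2,7], y∈[0,4] → 5·4 = 20.
|Parcel A △ Parcel B| = |Parcel A| + |Parcel B| − 2·|Parcel A∩Parcel B| = 30 + 32 − 40 = 22.00.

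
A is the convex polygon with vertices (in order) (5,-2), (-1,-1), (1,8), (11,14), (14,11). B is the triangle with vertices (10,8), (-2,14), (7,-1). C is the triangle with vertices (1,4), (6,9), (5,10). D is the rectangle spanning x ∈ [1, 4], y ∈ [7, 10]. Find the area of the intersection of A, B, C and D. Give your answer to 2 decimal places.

The intersection is the polygon with vertices (4,8.5), (4,7), (3,7).
By the shoelace formula its area is 0.75.

0.75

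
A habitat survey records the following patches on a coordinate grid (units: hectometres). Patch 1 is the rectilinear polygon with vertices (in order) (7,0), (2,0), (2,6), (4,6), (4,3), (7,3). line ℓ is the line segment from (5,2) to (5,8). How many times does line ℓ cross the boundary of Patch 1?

The segment meets the boundary at (5,3).

1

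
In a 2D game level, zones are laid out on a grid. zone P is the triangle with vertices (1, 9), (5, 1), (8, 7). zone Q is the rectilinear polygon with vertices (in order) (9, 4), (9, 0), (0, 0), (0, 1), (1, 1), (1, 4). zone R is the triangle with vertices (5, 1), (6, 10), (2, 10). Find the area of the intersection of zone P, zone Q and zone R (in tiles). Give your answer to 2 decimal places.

The intersection is the polygon with vertices (5.333,4), (5,1), (4,4).
By the shoelace formula its area is 2.00.

2.00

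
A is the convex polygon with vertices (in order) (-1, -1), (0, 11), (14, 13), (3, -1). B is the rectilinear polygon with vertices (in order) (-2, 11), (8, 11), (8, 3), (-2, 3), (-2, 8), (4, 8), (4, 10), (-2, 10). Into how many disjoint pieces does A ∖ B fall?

3

A ∖ B splits into 3 disjoint pieces (area 21.619, area 8.3333, area 24.9091).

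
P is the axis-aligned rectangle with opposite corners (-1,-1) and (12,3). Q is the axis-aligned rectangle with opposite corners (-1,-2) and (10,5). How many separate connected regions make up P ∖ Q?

P ∖ Q is a single connected region.

1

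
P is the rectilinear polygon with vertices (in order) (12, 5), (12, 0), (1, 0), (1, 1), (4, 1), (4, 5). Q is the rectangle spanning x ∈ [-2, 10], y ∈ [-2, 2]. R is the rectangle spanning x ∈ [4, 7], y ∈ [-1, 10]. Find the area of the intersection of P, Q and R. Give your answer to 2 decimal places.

The intersection is the polygon with vertices (4,2), (7,2), (7,0), (4,0), (4,1).
By the shoelace formula its area is 6.00.

6.00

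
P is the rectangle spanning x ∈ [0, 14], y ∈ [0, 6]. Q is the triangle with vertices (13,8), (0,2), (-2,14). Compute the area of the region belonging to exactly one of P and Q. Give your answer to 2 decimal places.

|P| = 84, |Q| = 84, |P∩Q| = 17.3333.
|P △ Q| = |P| + |Q| − 2·|P∩Q| = 84 + 84 − 34.6667 = 133.33.

133.33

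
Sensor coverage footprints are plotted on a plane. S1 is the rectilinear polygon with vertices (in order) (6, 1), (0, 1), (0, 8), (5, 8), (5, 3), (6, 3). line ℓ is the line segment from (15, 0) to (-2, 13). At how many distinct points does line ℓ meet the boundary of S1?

The segment meets the boundary at (4.538,8), (5,7.647).

2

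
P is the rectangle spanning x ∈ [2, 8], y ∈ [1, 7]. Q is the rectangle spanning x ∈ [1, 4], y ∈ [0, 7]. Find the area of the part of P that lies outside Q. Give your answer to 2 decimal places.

|P∩Q|: x∈[2,4], y∈[1,7] → 2·6 = 12.
|P| = 36.
|P ∖ Q| = |P| − |P∩Q| = 36 − 12 = 24.00.

24.00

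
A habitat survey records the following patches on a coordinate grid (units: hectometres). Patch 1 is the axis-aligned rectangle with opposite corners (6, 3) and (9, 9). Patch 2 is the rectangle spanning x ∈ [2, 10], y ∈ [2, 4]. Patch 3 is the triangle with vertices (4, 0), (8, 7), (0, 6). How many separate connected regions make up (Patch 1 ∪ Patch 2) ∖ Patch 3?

(Patch 1 ∪ Patch 2) ∖ Patch 3 splits into 2 disjoint pieces (area 20.3929, area 0.3333).

2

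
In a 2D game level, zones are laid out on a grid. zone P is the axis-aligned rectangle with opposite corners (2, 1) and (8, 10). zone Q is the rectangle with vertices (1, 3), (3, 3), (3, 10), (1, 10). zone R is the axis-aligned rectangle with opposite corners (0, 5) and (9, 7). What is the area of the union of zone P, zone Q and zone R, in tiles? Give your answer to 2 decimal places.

By inclusion–exclusion:
Individual areas: |zone P| = 54, |zone Q| = 14, |zone R| = 18.
|zone P∩zone Q|: x∈[2,3], y∈[3,10] → 1·7 = 7.
|zone P∩zone R|: x∈[2,8], y∈[5,7] → 6·2 = 12.
|zone Q∩zone R|: x∈[1,3], y∈[5,7] → 2·2 = 4.
|zone P∩zone Q∩zone R| = 2.
|zone P ∪ zone Q ∪ zone R| = 86 − 23 + 2 = 65.00.

65.00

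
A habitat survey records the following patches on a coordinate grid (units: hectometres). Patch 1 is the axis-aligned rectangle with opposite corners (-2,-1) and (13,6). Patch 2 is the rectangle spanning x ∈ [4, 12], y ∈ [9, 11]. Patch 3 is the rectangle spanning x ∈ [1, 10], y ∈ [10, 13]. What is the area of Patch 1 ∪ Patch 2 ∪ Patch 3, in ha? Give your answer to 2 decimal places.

By inclusion–exclusion:
Individual areas: |Patch 1| = 105, |Patch 2| = 16, |Patch 3| = 27.
|Patch 1∩Patch 2| = 0 (no overlap).
|Patch 1∩Patch 3| = 0 (no overlap).
|Patch 2∩Patch 3|: x∈[4,10], y∈[10,11] → 6·1 = 6.
|Patch 1∩Patch 2∩Patch 3| = 0.
|Patch 1 ∪ Patch 2 ∪ Patch 3| = 148 − 6 + 0 = 142.00.

142.00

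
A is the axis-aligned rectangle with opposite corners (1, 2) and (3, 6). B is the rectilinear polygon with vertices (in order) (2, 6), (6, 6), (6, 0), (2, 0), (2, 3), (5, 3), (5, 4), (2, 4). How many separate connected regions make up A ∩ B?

A ∩ B splits into 2 disjoint pieces (area 1, area 2).

2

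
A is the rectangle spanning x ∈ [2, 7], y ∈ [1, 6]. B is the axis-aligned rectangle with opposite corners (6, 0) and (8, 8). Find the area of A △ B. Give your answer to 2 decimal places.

31.00

|A∩B|: x∈[6,7], y∈[1,6] → 1·5 = 5.
|A △ B| = |A| + |B| − 2·|A∩B| = 25 + 16 − 10 = 31.00.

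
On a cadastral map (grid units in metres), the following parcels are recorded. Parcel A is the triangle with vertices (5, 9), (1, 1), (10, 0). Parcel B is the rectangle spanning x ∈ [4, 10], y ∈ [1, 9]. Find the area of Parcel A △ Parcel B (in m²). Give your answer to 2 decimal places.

|Parcel A| = 38, |Parcel B| = 48, |Parcel A∩Parcel B| = 24.7778.
|Parcel A △ Parcel B| = |Parcel A| + |Parcel B| − 2·|Parcel A∩Parcel B| = 38 + 48 − 49.5556 = 36.44.

36.44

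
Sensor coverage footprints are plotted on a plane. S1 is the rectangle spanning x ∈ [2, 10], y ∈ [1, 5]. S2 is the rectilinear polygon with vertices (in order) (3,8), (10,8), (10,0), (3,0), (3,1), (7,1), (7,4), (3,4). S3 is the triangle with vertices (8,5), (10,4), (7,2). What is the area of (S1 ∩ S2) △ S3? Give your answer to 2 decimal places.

|S1 ∩ S2| = 16.
|(S1 ∩ S2) ∩ S3| = 3.5.
|(S1 ∩ S2) △ S3| = 16 + 3.5 − 7 = 12.50.

12.50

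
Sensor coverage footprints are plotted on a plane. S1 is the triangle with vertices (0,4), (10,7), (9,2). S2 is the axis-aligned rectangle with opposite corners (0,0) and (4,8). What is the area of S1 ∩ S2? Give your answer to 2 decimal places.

4.18

The intersection is the polygon with vertices (4,5.2), (4,3.111), (0,4).
By the shoelace formula its area is 4.18.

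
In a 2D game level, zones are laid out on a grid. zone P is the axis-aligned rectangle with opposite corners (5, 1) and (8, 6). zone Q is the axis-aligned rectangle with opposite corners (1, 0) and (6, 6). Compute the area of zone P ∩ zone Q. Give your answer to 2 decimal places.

5.00

|zone P∩zone Q|: x∈[5,6], y∈[1,6] → 1·5 = 5.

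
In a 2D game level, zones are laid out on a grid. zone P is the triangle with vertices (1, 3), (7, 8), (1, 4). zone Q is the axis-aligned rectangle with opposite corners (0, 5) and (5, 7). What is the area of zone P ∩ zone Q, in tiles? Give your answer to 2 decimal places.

1.02

The intersection is the polygon with vertices (3.4,5), (2.5,5), (5,6.667), (5,6.333).
By the shoelace formula its area is 1.02.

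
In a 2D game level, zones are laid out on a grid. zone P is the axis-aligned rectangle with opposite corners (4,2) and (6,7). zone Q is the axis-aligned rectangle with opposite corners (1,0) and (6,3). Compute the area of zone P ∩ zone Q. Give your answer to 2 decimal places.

|zone P∩zone Q|: x∈[4,6], y∈[2,3] → 2·1 = 2.

2.00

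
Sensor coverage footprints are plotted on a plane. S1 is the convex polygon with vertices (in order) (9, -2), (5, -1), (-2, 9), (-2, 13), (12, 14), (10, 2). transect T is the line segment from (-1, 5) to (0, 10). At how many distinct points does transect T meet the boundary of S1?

The segment meets the boundary at (-0.6,7).

1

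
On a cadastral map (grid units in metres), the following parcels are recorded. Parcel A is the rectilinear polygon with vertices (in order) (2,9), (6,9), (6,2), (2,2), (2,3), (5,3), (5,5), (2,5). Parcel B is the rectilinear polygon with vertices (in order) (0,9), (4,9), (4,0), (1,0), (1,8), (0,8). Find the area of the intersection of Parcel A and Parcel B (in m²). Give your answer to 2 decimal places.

10.00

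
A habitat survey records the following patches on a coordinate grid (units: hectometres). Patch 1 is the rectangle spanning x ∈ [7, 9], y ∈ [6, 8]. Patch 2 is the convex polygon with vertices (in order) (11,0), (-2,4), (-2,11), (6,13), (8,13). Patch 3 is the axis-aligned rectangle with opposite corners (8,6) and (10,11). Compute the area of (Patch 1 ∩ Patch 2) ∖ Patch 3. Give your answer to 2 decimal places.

|Patch 1 ∩ Patch 2| = 4.
|(Patch 1 ∩ Patch 2) ∩ Patch 3| = 2.
|(Patch 1 ∩ Patch 2) ∖ Patch 3| = 4 − 2 = 2.00.

2.00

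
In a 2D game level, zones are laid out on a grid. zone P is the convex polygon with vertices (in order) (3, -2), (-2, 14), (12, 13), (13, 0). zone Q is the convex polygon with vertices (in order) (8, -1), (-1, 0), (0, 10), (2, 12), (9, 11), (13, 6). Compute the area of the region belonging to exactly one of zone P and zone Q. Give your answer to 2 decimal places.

71.49

|zone P| = 175.5, |zone Q| = 133.5, |zone P∩zone Q| = 118.7557.
|zone P △ zone Q| = |zone P| + |zone Q| − 2·|zone P∩zone Q| = 175.5 + 133.5 − 237.5114 = 71.49.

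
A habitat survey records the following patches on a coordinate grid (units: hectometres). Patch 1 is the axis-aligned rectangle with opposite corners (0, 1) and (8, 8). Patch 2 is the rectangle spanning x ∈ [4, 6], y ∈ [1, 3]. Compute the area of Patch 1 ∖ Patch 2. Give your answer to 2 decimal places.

52.00

|Patch 1∩Patch 2|: x∈[4,6], y∈[1,3] → 2·2 = 4.
|Patch 1| = 56.
|Patch 1 ∖ Patch 2| = |Patch 1| − |Patch 1∩Patch 2| = 56 − 4 = 52.00.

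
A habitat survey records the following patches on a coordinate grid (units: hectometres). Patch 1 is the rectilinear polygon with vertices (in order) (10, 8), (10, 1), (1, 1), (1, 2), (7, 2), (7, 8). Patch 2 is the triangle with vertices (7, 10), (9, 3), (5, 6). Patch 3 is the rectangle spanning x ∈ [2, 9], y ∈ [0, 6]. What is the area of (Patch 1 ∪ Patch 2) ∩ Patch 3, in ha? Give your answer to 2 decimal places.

The region (Patch 1 ∪ Patch 2) ∩ Patch 3 is the polygon with vertices (2,1), (2,2), (7,2), (7,4.5), (5,6), (9,6), (9,1).
By the shoelace formula its area is 16.50.

16.50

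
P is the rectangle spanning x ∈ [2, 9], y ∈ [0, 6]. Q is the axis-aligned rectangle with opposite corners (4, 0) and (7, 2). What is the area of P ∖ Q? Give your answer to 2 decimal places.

|P∩Q|: x∈[4,7], y∈[0,2] → 3·2 = 6.
|P| = 42.
|P ∖ Q| = |P| − |P∩Q| = 42 − 6 = 36.00.

36.00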